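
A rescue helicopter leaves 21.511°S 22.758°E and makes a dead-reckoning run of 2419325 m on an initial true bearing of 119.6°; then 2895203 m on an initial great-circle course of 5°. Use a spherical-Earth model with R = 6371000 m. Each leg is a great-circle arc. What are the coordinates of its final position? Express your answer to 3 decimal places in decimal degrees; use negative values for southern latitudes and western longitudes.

latitude -4.769°, longitude 46.978°

Apply the spherical direct solution leg by leg, carrying full precision between legs.
Leg 1: from (-21.511°, 22.758°), δ = 2419325/6371000 = 0.379740 rad, θ = 119.6° → φ = -30.724°, λ = 44.778°.
Leg 2: from (-30.724°, 44.778°), δ = 2895203/6371000 = 0.454435 rad, θ = 5° → φ = -4.769°, λ = 46.978°.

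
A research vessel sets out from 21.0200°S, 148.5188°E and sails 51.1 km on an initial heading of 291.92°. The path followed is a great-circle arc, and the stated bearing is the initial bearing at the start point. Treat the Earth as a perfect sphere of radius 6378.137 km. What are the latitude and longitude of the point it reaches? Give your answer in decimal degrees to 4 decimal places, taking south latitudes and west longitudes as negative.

latitude -20.8480°, longitude 148.0631°

Angular distance δ = d/R = 51.1 / 6378.137 = 0.008012 rad.
Converting: φ₁ = -0.366868 rad, θ = 5.094965 rad.
Destination latitude: φ₂ = arcsin( sin φ₁ cos δ + cos φ₁ sin δ cos θ ) = arcsin(-0.355890) = -20.8480°.
Δλ = atan2( sin θ sin δ cos φ₁ , cos δ − sin φ₁ sin φ₂ ) = atan2(-0.006938, 0.872312) = -0.007953 rad = -0.4557°.
λ₂ = λ₁ + Δλ = 148.0631°.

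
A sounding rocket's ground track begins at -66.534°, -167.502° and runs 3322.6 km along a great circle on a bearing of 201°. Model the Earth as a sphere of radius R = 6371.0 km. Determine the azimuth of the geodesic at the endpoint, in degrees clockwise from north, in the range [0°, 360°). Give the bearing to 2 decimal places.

final bearing 313.34°

Angular distance δ = d/R = 3322.6 / 6371 = 0.521519 rad.
With φ₁ = -66.534° = -1.161237 rad and θ = 201° = 3.508112 rad:
Destination latitude: φ₂ = arcsin( sin φ₁ cos δ + cos φ₁ sin δ cos θ ) = arcsin(-0.980562) = -78.685°.
Then Δλ = atan2(-0.071095, -0.032403) = -1.998442 rad, from sin θ sin δ cos φ₁ over cos δ − sin φ₁ sin φ₂.
λ₂ = -167.502° + -114.502° = -282.004°, normalized to (−180°, 180°] → 77.996°.
The forward bearing on arrival equals the back-azimuth from the destination plus 180°.
Back-azimuth from P₂ (-78.68°, 78.00°) to P₁ (-66.53°, -167.50°), with Δλ' = λ₁ − λ₂ = -245.50°: atan2( sin Δλ' cos φ₁ , cos φ₂ sin φ₁ − sin φ₂ cos φ₁ cos Δλ' ) = 133.34°.
Final bearing = (133.34° + 180°) mod 360° = 313.34°.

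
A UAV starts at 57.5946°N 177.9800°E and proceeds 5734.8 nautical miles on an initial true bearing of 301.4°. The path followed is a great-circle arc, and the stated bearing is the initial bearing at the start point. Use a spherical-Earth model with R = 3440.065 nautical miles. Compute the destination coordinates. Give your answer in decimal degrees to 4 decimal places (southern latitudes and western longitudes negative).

latitude 11.3482°, longitude 58.0390°

δ = 5734.8/3440.065 = 1.667062 rad (95.5156°).
With φ₁ = 57.5946° = 1.005215 rad and θ = 301.4° = 5.260422 rad:
Destination latitude: φ₂ = arcsin( sin φ₁ cos δ + cos φ₁ sin δ cos θ ) = arcsin(0.196771) = 11.3482°.
Δλ = atan2( sin θ sin δ cos φ₁ , cos δ − sin φ₁ sin φ₂ ) = atan2(-0.455305, -0.262246) = -2.093365 rad = -119.9410°.
λ₂ = λ₁ + Δλ = 58.0390°.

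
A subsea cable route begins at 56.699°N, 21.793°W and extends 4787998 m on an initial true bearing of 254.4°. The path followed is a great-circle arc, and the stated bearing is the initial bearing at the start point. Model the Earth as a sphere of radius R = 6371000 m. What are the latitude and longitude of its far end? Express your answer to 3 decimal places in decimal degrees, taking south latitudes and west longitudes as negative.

Central angle δ = d/R = 0.751530 rad.
Start latitude φ₁ = 0.989584 rad; initial bearing θ = 4.440118 rad.
Applying the spherical law of cosines for sides, sin φ₂ = sin φ₁ cos δ + cos φ₁ sin δ cos θ = 0.509864, so φ₂ = 30.655°.
Δλ = atan2( sin θ sin δ cos φ₁ , cos δ − sin φ₁ sin φ₂ ) = atan2(-0.361051, 0.304502) = -0.870160 rad = -49.857°.
Hence λ₂ = -21.793° + -49.857° = -71.650°.

latitude 30.655°, longitude -71.650°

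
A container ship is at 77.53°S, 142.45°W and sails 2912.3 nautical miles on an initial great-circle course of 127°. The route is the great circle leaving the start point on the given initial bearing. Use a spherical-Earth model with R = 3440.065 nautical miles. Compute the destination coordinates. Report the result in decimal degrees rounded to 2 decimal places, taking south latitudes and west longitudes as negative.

Central angle δ = d/R = 0.846583 rad.
With φ₁ = -77.53° = -1.353154 rad and θ = 127° = 2.216568 rad:
sin φ₂ = sin φ₁ cos δ + cos φ₁ sin δ cos θ = (-0.976409)(0.662547) + (0.215928)(0.749021)(-0.601815) = -0.744251
φ₂ = asin(-0.744251) = -0.839413 rad = -48.09°.
Then Δλ = atan2(0.129167, -0.064147) = 2.031736 rad, from sin θ sin δ cos φ₁ over cos δ − sin φ₁ sin φ₂.
λ₂ = -142.45° + 116.41° = -26.04°.

latitude -48.09°, longitude -26.04°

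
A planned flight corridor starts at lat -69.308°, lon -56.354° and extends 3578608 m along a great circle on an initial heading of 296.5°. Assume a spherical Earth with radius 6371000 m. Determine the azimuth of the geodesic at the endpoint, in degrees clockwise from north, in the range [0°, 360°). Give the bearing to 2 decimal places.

final bearing 333.41°

The arc subtends δ = 3578608/6371000 = 0.561703 rad at the centre.
Start latitude φ₁ = -1.209653 rad; initial bearing θ = 5.174901 rad.
Destination latitude: φ₂ = arcsin( sin φ₁ cos δ + cos φ₁ sin δ cos θ ) = arcsin(-0.707779) = -45.055°.
For the longitude increment, Δλ = atan2( sin θ sin δ cos φ₁, cos δ − sin φ₁ sin φ₂ ) = atan2(-0.168428, 0.184226) = -42.435°.
λ₂ = λ₁ + Δλ = -98.789°.
The forward bearing on arrival equals the back-azimuth from the destination plus 180°.
Back-azimuth from P₂ (-45.05°, -98.79°) to P₁ (-69.31°, -56.35°), with Δλ' = λ₁ − λ₂ = 42.43°: atan2( sin Δλ' cos φ₁ , cos φ₂ sin φ₁ − sin φ₂ cos φ₁ cos Δλ' ) = 153.41°.
Final bearing = (153.41° + 180°) mod 360° = 333.41°.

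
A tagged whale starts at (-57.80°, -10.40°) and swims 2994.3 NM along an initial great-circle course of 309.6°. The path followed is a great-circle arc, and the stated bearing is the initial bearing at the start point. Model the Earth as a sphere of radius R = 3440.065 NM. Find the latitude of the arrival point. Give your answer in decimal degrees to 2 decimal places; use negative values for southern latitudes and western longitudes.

Central angle δ = d/R = 0.870420 rad.
With φ₁ = -57.80° = -1.008800 rad and θ = 309.6° = 5.403539 rad:
sin φ₂ = sin φ₁ cos δ + cos φ₁ sin δ cos θ = (-0.846193)(0.644506) + (0.532876)(0.764599)(0.637424) = -0.285666
φ₂ = asin(-0.285666) = -0.289702 rad = -16.60°.
Then Δλ = atan2(-0.313936, 0.402777) = -0.662070 rad, from sin θ sin δ cos φ₁ over cos δ − sin φ₁ sin φ₂.
λ₂ = -10.40° + -37.93° = -48.33°.

latitude -16.60°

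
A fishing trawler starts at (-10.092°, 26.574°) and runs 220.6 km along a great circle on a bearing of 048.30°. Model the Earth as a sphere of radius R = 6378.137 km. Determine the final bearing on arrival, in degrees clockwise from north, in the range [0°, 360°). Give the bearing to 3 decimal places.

δ = 220.6/6378.137 = 0.034587 rad (1.9817°).
With φ₁ = -10.092° = -0.176139 rad and θ = 48.3° = 0.842994 rad:
sin φ₂ = sin φ₁ cos δ + cos φ₁ sin δ cos θ = (-0.175229)(0.999402) + (0.984528)(0.034580)(0.665230) = -0.152477
φ₂ = asin(-0.152477) = -0.153074 rad = -8.770°.
Then Δλ = atan2(0.025419, 0.972684) = 0.026127 rad, from sin θ sin δ cos φ₁ over cos δ − sin φ₁ sin φ₂.
λ₂ = λ₁ + Δλ = 28.071°.
The forward bearing on arrival equals the back-azimuth from the destination plus 180°.
Back-azimuth from P₂ (-8.770°, 28.071°) to P₁ (-10.092°, 26.574°), with Δλ' = λ₁ − λ₂ = -1.497°: atan2( sin Δλ' cos φ₁ , cos φ₂ sin φ₁ − sin φ₂ cos φ₁ cos Δλ' ) = 228.055°.
Final bearing = (228.055° + 180°) mod 360° = 48.055°.

final bearing 48.055°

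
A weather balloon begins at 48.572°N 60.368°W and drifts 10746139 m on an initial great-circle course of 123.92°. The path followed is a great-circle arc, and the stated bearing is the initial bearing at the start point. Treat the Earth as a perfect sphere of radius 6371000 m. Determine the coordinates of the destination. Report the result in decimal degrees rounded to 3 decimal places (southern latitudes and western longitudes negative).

latitude -26.968°, longitude 7.272°

Angular distance δ = d/R = 10746139 / 6371000 = 1.686727 rad.
Converting: φ₁ = 0.847741 rad, θ = 2.162812 rad.
Destination latitude: φ₂ = arcsin( sin φ₁ cos δ + cos φ₁ sin δ cos θ ) = arcsin(-0.453490) = -26.968°.
For the longitude increment, Δλ = atan2( sin θ sin δ cos φ₁, cos δ − sin φ₁ sin φ₂ ) = atan2(0.545387, 0.224350) = 67.640°.
Hence λ₂ = -60.368° + 67.640° = 7.272°.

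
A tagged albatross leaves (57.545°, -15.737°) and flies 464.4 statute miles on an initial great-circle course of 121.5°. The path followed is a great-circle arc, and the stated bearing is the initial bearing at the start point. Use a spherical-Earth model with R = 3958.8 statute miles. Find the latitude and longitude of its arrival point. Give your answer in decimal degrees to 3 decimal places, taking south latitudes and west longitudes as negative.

The arc subtends δ = 464.4/3958.8 = 0.117308 rad at the centre.
Converting: φ₁ = 1.004350 rad, θ = 2.120575 rad.
Applying the spherical law of cosines for sides, sin φ₂ = sin φ₁ cos δ + cos φ₁ sin δ cos θ = 0.805197, so φ₂ = 53.629°.
Then Δλ = atan2(0.053552, 0.313691) = 0.169087 rad, from sin θ sin δ cos φ₁ over cos δ − sin φ₁ sin φ₂.
λ₂ = -15.737° + 9.688° = -6.049°.

latitude 53.629°, longitude -6.049°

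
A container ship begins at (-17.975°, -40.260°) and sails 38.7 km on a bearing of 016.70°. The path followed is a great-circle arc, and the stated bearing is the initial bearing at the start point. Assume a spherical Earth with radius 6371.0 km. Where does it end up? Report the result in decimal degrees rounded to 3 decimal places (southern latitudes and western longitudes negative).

latitude -17.642°, longitude -40.155°

Central angle δ = d/R = 0.006074 rad.
Start latitude φ₁ = -0.313723 rad; initial bearing θ = 0.291470 rad.
Destination latitude: φ₂ = arcsin( sin φ₁ cos δ + cos φ₁ sin δ cos θ ) = arcsin(-0.303062) = -17.642°.
Then Δλ = atan2(0.001660, 0.906456) = 0.001832 rad, from sin θ sin δ cos φ₁ over cos δ − sin φ₁ sin φ₂.
λ₂ = -40.260° + 0.105° = -40.155°.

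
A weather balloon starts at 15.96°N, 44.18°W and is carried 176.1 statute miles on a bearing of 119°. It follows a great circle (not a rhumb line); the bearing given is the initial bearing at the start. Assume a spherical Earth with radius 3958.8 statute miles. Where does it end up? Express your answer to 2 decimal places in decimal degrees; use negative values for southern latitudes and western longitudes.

The arc subtends δ = 176.1/3958.8 = 0.044483 rad at the centre.
With φ₁ = 15.96° = 0.278555 rad and θ = 119° = 2.076942 rad:
sin φ₂ = sin φ₁ cos δ + cos φ₁ sin δ cos θ = (0.274966)(0.999011) + (0.961454)(0.044469)(-0.484810) = 0.253966
φ₂ = asin(0.253966) = 0.256779 rad = 14.71°.
Δλ = atan2( sin θ sin δ cos φ₁ , cos δ − sin φ₁ sin φ₂ ) = atan2(0.037394, 0.929179) = 0.040222 rad = 2.30°.
λ₂ = λ₁ + Δλ = -41.88°.

latitude 14.71°, longitude -41.88°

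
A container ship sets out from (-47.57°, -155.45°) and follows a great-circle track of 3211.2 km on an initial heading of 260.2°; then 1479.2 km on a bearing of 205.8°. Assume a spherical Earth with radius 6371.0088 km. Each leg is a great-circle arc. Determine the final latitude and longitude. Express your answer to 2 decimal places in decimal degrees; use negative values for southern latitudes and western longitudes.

latitude -56.15°, longitude 152.28°

Apply the spherical direct solution leg by leg, carrying full precision between legs.
Leg 1: from (-47.57°, -155.45°), δ = 3211.2/6371.0088 = 0.504033 rad, θ = 260.2° → φ = -44.57°, λ = 162.63°.
Leg 2: from (-44.57°, 162.63°), δ = 1479.2/6371.0088 = 0.232177 rad, θ = 205.8° → φ = -56.15°, λ = 152.28°.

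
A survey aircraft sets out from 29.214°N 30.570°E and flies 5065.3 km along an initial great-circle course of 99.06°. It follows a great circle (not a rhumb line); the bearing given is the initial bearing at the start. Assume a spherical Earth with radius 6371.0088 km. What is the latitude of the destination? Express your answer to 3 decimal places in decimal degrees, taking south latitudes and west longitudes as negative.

The arc subtends δ = 5065.3/6371.0088 = 0.795055 rad at the centre.
Converting: φ₁ = 0.509880 rad, θ = 1.728923 rad.
Applying the spherical law of cosines for sides, sin φ₂ = sin φ₁ cos δ + cos φ₁ sin δ cos θ = 0.243653, so φ₂ = 14.102°.
Then Δλ = atan2(0.615322, 0.581325) = 0.813800 rad, from sin θ sin δ cos φ₁ over cos δ − sin φ₁ sin φ₂.
λ₂ = 30.570° + 46.627° = 77.197°.

latitude 14.102°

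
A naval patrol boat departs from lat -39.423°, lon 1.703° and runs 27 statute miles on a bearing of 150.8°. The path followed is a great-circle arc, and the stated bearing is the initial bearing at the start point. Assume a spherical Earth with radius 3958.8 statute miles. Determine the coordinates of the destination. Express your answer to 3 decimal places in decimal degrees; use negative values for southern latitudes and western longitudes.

latitude -39.764°, longitude 1.951°

δ = 27/3958.8 = 0.006820 rad (0.3908°).
Start latitude φ₁ = -0.688061 rad; initial bearing θ = 2.631957 rad.
sin φ₂ = sin φ₁ cos δ + cos φ₁ sin δ cos θ = (-0.635041)(0.999977) + (0.772479)(0.006820)(-0.872922) = -0.639625
φ₂ = asin(-0.639625) = -0.694010 rad = -39.764°.
For the longitude increment, Δλ = atan2( sin θ sin δ cos φ₁, cos δ − sin φ₁ sin φ₂ ) = atan2(0.002570, 0.593789) = 0.248°.
λ₂ = 1.703° + 0.248° = 1.951°.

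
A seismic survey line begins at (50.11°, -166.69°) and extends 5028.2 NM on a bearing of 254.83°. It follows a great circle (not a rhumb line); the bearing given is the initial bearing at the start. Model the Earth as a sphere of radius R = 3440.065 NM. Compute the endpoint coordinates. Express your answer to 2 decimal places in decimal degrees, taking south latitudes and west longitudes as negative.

Central angle δ = d/R = 1.461658 rad.
Converting: φ₁ = 0.874584 rad, θ = 4.447623 rad.
Applying the spherical law of cosines for sides, sin φ₂ = sin φ₁ cos δ + cos φ₁ sin δ cos θ = -0.083251, so φ₂ = -4.78°.
Then Δλ = atan2(-0.615286, 0.172798) = -1.297008 rad, from sin θ sin δ cos φ₁ over cos δ − sin φ₁ sin φ₂.
λ₂ = -166.69° + -74.31° = -241.00°, normalized to (−180°, 180°] → 119.00°.

latitude -4.78°, longitude 119.00°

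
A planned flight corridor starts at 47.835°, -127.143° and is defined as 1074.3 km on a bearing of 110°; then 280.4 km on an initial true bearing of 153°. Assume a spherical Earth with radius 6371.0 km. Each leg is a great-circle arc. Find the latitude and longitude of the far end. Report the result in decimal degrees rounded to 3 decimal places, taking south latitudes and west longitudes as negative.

Apply the spherical direct solution leg by leg, carrying full precision between legs.
Leg 1: from (47.835°, -127.143°), δ = 1074.3/6371 = 0.168623 rad, θ = 110° → φ = 43.802°, λ = -114.522°.
Leg 2: from (43.802°, -114.522°), δ = 280.4/6371 = 0.044012 rad, θ = 153° → φ = 41.545°, λ = -112.992°.

latitude 41.545°, longitude -112.992°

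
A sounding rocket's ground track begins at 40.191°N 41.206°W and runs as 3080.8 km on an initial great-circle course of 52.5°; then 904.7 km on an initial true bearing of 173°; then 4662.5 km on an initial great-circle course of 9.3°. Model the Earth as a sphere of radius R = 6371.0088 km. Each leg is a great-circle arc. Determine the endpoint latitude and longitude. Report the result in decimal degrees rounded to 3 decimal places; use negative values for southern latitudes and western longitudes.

latitude 82.302°, longitude 50.656°

Apply the spherical direct solution leg by leg, carrying full precision between legs.
Leg 1: from (40.191°, -41.206°), δ = 3080.8/6371.0088 = 0.483565 rad, θ = 52.5° → φ = 51.958°, λ = -4.439°.
Leg 2: from (51.958°, -4.439°), δ = 904.7/6371.0088 = 0.142003 rad, θ = 173° → φ = 43.873°, λ = -3.068°.
Leg 3: from (43.873°, -3.068°), δ = 4662.5/6371.0088 = 0.731831 rad, θ = 9.3° → φ = 82.302°, λ = 50.656°.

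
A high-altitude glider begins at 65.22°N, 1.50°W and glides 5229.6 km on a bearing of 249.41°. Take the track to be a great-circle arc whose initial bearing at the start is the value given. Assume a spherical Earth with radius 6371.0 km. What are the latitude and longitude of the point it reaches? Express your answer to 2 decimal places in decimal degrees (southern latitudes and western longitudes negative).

latitude 30.73°, longitude -54.33°

The arc subtends δ = 5229.6/6371 = 0.820844 rad at the centre.
With φ₁ = 65.22° = 1.138304 rad and θ = 249.41° = 4.353026 rad:
Applying the spherical law of cosines for sides, sin φ₂ = sin φ₁ cos δ + cos φ₁ sin δ cos θ = 0.510988, so φ₂ = 30.73°.
For the longitude increment, Δλ = atan2( sin θ sin δ cos φ₁, cos δ − sin φ₁ sin φ₂ ) = atan2(-0.287099, 0.217666) = -52.83°.
Hence λ₂ = -1.50° + -52.83° = -54.33°.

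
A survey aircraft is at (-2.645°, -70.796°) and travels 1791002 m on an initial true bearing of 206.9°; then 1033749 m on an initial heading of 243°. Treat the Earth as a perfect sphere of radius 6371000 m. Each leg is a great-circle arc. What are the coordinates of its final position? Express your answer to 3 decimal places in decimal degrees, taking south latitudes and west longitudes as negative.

latitude -20.966°, longitude -87.203°

Apply the spherical direct solution leg by leg, carrying full precision between legs.
Leg 1: from (-2.645°, -70.796°), δ = 1791002/6371000 = 0.281118 rad, θ = 206.9° → φ = -16.947°, λ = -78.336°.
Leg 2: from (-16.947°, -78.336°), δ = 1033749/6371000 = 0.162259 rad, θ = 243° → φ = -20.966°, λ = -87.203°.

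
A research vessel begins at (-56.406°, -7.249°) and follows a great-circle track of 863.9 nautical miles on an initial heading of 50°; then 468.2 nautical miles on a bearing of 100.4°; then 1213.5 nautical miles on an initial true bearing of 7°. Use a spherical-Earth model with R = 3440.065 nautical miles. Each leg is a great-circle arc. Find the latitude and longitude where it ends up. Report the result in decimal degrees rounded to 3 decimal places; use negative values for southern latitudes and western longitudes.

latitude -26.693°, longitude 22.576°

Apply the spherical direct solution leg by leg, carrying full precision between legs.
Leg 1: from (-56.406°, -7.249°), δ = 863.9/3440.065 = 0.251129 rad, θ = 50° → φ = -45.928°, λ = 8.634°.
Leg 2: from (-45.928°, 8.634°), δ = 468.2/3440.065 = 0.136102 rad, θ = 100.4° → φ = -46.791°, λ = 19.874°.
Leg 3: from (-46.791°, 19.874°), δ = 1213.5/3440.065 = 0.352755 rad, θ = 7° → φ = -26.693°, λ = 22.576°.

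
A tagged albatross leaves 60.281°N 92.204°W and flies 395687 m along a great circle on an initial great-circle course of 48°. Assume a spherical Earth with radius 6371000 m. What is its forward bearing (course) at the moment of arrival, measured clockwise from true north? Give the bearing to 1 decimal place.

final bearing 53.0°

Angular distance δ = d/R = 395687 / 6371000 = 0.062108 rad.
Start latitude φ₁ = 1.052102 rad; initial bearing θ = 0.837758 rad.
Applying the spherical law of cosines for sides, sin φ₂ = sin φ₁ cos δ + cos φ₁ sin δ cos θ = 0.887382, so φ₂ = 62.546°.
Then Δλ = atan2(0.022866, 0.227410) = 0.100215 rad, from sin θ sin δ cos φ₁ over cos δ − sin φ₁ sin φ₂.
λ₂ = λ₁ + Δλ = -86.462°.
The forward bearing on arrival equals the back-azimuth from the destination plus 180°.
Back-azimuth from P₂ (62.5°, -86.5°) to P₁ (60.3°, -92.2°), with Δλ' = λ₁ − λ₂ = -5.7°: atan2( sin Δλ' cos φ₁ , cos φ₂ sin φ₁ − sin φ₂ cos φ₁ cos Δλ' ) = 233.0°.
Final bearing = (233.0° + 180°) mod 360° = 53.0°.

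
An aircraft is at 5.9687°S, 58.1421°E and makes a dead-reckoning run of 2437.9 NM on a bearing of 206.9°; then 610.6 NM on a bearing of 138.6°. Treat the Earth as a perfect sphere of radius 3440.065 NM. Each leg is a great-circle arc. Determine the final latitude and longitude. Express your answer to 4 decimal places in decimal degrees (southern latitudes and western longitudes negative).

latitude -48.2313°, longitude 45.2689°

Apply the spherical direct solution leg by leg, carrying full precision between legs.
Leg 1: from (-5.9687°, 58.1421°), δ = 2437.9/3440.065 = 0.708678 rad, θ = 206.9° → φ = -41.0115°, λ = 35.1733°.
Leg 2: from (-41.0115°, 35.1733°), δ = 610.6/3440.065 = 0.177497 rad, θ = 138.6° → φ = -48.2313°, λ = 45.2689°.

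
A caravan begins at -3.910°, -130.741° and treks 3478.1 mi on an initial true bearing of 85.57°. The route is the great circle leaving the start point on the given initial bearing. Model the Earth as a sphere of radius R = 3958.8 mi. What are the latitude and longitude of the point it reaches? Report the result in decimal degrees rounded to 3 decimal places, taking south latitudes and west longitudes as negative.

δ = 3478.1/3958.8 = 0.878574 rad (50.3386°).
With φ₁ = -3.910° = -0.068242 rad and θ = 85.57° = 1.493478 rad:
Destination latitude: φ₂ = arcsin( sin φ₁ cos δ + cos φ₁ sin δ cos θ ) = arcsin(0.015802) = 0.905°.
Then Δλ = atan2(0.765743, 0.639327) = 0.875128 rad, from sin θ sin δ cos φ₁ over cos δ − sin φ₁ sin φ₂.
λ₂ = -130.741° + 50.141° = -80.600°.

latitude 0.905°, longitude -80.600°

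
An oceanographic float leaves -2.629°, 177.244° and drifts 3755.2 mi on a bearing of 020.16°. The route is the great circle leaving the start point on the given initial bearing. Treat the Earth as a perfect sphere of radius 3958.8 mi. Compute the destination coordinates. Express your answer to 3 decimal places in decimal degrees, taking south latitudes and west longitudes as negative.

Central angle δ = d/R = 0.948570 rad.
Converting: φ₁ = -0.045885 rad, θ = 0.351858 rad.
sin φ₂ = sin φ₁ cos δ + cos φ₁ sin δ cos θ = (-0.045869)(0.582845) + (0.998947)(0.812583)(0.938734) = 0.735262
φ₂ = asin(0.735262) = 0.826053 rad = 47.329°.
Then Δλ = atan2(0.279756, 0.616571) = 0.425951 rad, from sin θ sin δ cos φ₁ over cos δ − sin φ₁ sin φ₂.
λ₂ = 177.244° + 24.405° = 201.649°, normalized to (−180°, 180°] → -158.351°.

latitude 47.329°, longitude -158.351°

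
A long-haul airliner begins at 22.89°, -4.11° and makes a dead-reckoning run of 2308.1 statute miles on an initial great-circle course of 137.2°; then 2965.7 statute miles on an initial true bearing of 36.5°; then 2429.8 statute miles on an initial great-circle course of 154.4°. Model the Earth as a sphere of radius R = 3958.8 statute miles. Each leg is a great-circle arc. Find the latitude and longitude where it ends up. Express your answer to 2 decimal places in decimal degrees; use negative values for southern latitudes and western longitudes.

latitude -1.58°, longitude 60.44°

Apply the spherical direct solution leg by leg, carrying full precision between legs.
Leg 1: from (22.89°, -4.11°), δ = 2308.1/3958.8 = 0.583030 rad, θ = 137.2° → φ = -2.72°, λ = 17.88°.
Leg 2: from (-2.72°, 17.88°), δ = 2965.7/3958.8 = 0.749141 rad, θ = 36.5° → φ = 30.80°, λ = 46.02°.
Leg 3: from (30.80°, 46.02°), δ = 2429.8/3958.8 = 0.613772 rad, θ = 154.4° → φ = -1.58°, λ = 60.44°.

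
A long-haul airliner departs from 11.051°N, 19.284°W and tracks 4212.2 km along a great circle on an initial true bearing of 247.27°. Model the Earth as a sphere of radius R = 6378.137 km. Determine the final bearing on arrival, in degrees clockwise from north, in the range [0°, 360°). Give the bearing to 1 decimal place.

final bearing 245.3°

The arc subtends δ = 4212.2/6378.137 = 0.660412 rad at the centre.
With φ₁ = 11.051° = 0.192876 rad and θ = 247.27° = 4.315676 rad:
Applying the spherical law of cosines for sides, sin φ₂ = sin φ₁ cos δ + cos φ₁ sin δ cos θ = -0.081253, so φ₂ = -4.661°.
For the longitude increment, Δλ = atan2( sin θ sin δ cos φ₁, cos δ − sin φ₁ sin φ₂ ) = atan2(-0.555308, 0.805314) = -34.588°.
λ₂ = -19.284° + -34.588° = -53.872°.
The forward bearing on arrival equals the back-azimuth from the destination plus 180°.
Back-azimuth from P₂ (-4.7°, -53.9°) to P₁ (11.1°, -19.3°), with Δλ' = λ₁ − λ₂ = 34.6°: atan2( sin Δλ' cos φ₁ , cos φ₂ sin φ₁ − sin φ₂ cos φ₁ cos Δλ' ) = 65.3°.
Final bearing = (65.3° + 180°) mod 360° = 245.3°.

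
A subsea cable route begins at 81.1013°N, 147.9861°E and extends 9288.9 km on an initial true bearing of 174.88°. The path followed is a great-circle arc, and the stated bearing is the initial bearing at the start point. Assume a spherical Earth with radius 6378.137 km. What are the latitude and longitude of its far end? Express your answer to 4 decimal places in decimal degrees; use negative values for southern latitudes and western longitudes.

latitude -2.3071°, longitude 153.0767°

Central angle δ = d/R = 1.456366 rad.
Start latitude φ₁ = 1.415485 rad; initial bearing θ = 3.052232 rad.
Applying the spherical law of cosines for sides, sin φ₂ = sin φ₁ cos δ + cos φ₁ sin δ cos θ = -0.040256, so φ₂ = -2.3071°.
Then Δλ = atan2(0.013714, 0.153953) = 0.088847 rad, from sin θ sin δ cos φ₁ over cos δ − sin φ₁ sin φ₂.
Hence λ₂ = 147.9861° + 5.0906° = 153.0767°.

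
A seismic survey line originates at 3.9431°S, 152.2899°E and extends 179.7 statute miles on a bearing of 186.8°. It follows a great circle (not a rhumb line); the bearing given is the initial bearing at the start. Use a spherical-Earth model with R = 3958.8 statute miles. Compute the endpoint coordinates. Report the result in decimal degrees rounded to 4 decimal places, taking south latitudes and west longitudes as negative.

latitude -6.5255°, longitude 151.9801°

Angular distance δ = d/R = 179.7 / 3958.8 = 0.045393 rad.
Start latitude φ₁ = -0.068820 rad; initial bearing θ = 3.260275 rad.
Destination latitude: φ₂ = arcsin( sin φ₁ cos δ + cos φ₁ sin δ cos θ ) = arcsin(-0.113646) = -6.5255°.
For the longitude increment, Δλ = atan2( sin θ sin δ cos φ₁, cos δ − sin φ₁ sin φ₂ ) = atan2(-0.005360, 0.991155) = -0.3098°.
λ₂ = λ₁ + Δλ = 151.9801°.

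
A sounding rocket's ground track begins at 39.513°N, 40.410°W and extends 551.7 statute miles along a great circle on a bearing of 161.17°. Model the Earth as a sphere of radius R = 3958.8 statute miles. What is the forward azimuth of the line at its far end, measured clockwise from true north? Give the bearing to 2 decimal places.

The arc subtends δ = 551.7/3958.8 = 0.139360 rad at the centre.
Start latitude φ₁ = 0.689632 rad; initial bearing θ = 2.812947 rad.
sin φ₂ = sin φ₁ cos δ + cos φ₁ sin δ cos θ = (0.636253)(0.990305) + (0.771480)(0.138910)(-0.946480) = 0.528654
φ₂ = asin(0.528654) = 0.557014 rad = 31.915°.
Δλ = atan2( sin θ sin δ cos φ₁ , cos δ − sin φ₁ sin φ₂ ) = atan2(0.034589, 0.653947) = 0.052844 rad = 3.028°.
λ₂ = λ₁ + Δλ = -37.382°.
The forward bearing on arrival equals the back-azimuth from the destination plus 180°.
Back-azimuth from P₂ (31.91°, -37.38°) to P₁ (39.51°, -40.41°), with Δλ' = λ₁ − λ₂ = -3.03°: atan2( sin Δλ' cos φ₁ , cos φ₂ sin φ₁ − sin φ₂ cos φ₁ cos Δλ' ) = 342.94°.
Final bearing = (342.94° + 180°) mod 360° = 162.94°.

final bearing 162.94°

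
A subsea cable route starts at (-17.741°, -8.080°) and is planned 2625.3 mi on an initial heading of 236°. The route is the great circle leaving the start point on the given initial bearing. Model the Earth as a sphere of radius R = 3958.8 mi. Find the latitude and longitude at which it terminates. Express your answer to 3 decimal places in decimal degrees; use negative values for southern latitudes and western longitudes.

δ = 2625.3/3958.8 = 0.663156 rad (37.9960°).
Converting: φ₁ = -0.309639 rad, θ = 4.118977 rad.
sin φ₂ = sin φ₁ cos δ + cos φ₁ sin δ cos θ = (-0.304715)(0.788054) + (0.952444)(0.615607)(-0.559193) = -0.568003
φ₂ = asin(-0.568003) = -0.604078 rad = -34.611°.
Δλ = atan2( sin θ sin δ cos φ₁ , cos δ − sin φ₁ sin φ₂ ) = atan2(-0.486090, 0.614975) = -0.668874 rad = -38.324°.
λ₂ = λ₁ + Δλ = -46.404°.

latitude -34.611°, longitude -46.404°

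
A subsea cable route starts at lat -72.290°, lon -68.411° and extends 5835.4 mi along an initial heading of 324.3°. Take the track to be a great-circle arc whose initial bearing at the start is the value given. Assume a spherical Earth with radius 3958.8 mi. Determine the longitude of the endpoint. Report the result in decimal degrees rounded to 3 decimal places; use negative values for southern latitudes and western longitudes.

The arc subtends δ = 5835.4/3958.8 = 1.474033 rad at the centre.
With φ₁ = -72.290° = -1.261699 rad and θ = 324.3° = 5.660103 rad:
sin φ₂ = sin φ₁ cos δ + cos φ₁ sin δ cos θ = (-0.952608)(0.096613) + (0.304199)(0.995322)(0.812084) = 0.153845
φ₂ = asin(0.153845) = 0.154459 rad = 8.850°.
Δλ = atan2( sin θ sin δ cos φ₁ , cos δ − sin φ₁ sin φ₂ ) = atan2(-0.176682, 0.243167) = -0.628348 rad = -36.002°.
λ₂ = -68.411° + -36.002° = -104.413°.

longitude -104.413°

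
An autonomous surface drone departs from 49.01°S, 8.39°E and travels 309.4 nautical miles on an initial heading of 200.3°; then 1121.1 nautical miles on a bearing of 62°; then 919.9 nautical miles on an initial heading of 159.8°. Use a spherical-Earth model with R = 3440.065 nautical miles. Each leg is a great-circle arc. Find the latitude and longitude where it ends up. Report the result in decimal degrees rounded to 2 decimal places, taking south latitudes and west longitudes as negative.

Apply the spherical direct solution leg by leg, carrying full precision between legs.
Leg 1: from (-49.01°, 8.39°), δ = 309.4/3440.065 = 0.089940 rad, θ = 200.3° → φ = -53.81°, λ = 5.37°.
Leg 2: from (-53.81°, 5.37°), δ = 1121.1/3440.065 = 0.325895 rad, θ = 62° → φ = -42.52°, λ = 27.92°.
Leg 3: from (-42.52°, 27.92°), δ = 919.9/3440.065 = 0.267408 rad, θ = 159.8° → φ = -56.57°, λ = 37.45°.

latitude -56.57°, longitude 37.45°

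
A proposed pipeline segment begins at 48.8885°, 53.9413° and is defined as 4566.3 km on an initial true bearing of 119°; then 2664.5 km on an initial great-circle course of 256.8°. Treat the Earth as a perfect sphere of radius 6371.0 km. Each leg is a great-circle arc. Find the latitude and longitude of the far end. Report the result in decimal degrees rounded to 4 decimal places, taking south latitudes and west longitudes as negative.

Apply the spherical direct solution leg by leg, carrying full precision between legs.
Leg 1: from (48.8885°, 53.9413°), δ = 4566.3/6371 = 0.716732 rad, θ = 119° → φ = 21.0169°, λ = 91.9300°.
Leg 2: from (21.0169°, 91.9300°), δ = 2664.5/6371 = 0.418223 rad, θ = 256.8° → φ = 13.9550°, λ = 67.8863°.

latitude 13.9550°, longitude 67.8863°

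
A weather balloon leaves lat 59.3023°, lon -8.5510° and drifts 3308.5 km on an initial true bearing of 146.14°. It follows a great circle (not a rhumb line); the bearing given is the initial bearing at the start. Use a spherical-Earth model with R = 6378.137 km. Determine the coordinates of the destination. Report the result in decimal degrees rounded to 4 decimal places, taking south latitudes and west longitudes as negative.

latitude 32.4516°, longitude 10.5567°

Angular distance δ = d/R = 3308.5 / 6378.137 = 0.518725 rad.
With φ₁ = 59.3023° = 1.035020 rad and θ = 146.14° = 2.550624 rad:
sin φ₂ = sin φ₁ cos δ + cos φ₁ sin δ cos θ = (0.859873)(0.868452) + (0.510508)(0.495773)(-0.830401) = 0.536586
φ₂ = asin(0.536586) = 0.566387 rad = 32.4516°.
Then Δλ = atan2(0.141017, 0.407056) = 0.333491 rad, from sin θ sin δ cos φ₁ over cos δ − sin φ₁ sin φ₂.
Hence λ₂ = -8.5510° + 19.1077° = 10.5567°.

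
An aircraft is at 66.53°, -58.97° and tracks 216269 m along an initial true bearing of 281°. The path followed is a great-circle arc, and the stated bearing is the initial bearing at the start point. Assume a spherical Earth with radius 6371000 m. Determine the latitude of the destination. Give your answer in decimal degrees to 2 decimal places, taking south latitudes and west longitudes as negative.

latitude 66.83°

δ = 216269/6371000 = 0.033946 rad (1.9450°).
With φ₁ = 66.53° = 1.161168 rad and θ = 281° = 4.904375 rad:
Destination latitude: φ₂ = arcsin( sin φ₁ cos δ + cos φ₁ sin δ cos θ ) = arcsin(0.919319) = 66.83°.
Then Δλ = atan2(-0.013269, 0.156161) = -0.084764 rad, from sin θ sin δ cos φ₁ over cos δ − sin φ₁ sin φ₂.
λ₂ = -58.97° + -4.86° = -63.83°.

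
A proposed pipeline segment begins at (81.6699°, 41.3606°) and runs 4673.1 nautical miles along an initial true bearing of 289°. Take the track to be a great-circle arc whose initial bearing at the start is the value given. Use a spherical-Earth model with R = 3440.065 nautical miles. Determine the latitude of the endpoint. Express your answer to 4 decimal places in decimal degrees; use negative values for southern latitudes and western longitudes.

Angular distance δ = d/R = 4673.1 / 3440.065 = 1.358434 rad.
Converting: φ₁ = 1.425409 rad, θ = 5.044002 rad.
Applying the spherical law of cosines for sides, sin φ₂ = sin φ₁ cos δ + cos φ₁ sin δ cos θ = 0.254654, so φ₂ = 14.7531°.
For the longitude increment, Δλ = atan2( sin θ sin δ cos φ₁, cos δ − sin φ₁ sin φ₂ ) = atan2(-0.133906, -0.041197) = -107.1009°.
λ₂ = 41.3606° + -107.1009° = -65.7403°.

latitude 14.7531°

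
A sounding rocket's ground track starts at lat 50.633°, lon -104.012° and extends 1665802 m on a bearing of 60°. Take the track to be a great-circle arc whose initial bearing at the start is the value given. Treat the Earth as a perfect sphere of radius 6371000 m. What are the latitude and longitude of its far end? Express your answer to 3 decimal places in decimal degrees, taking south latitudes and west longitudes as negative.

latitude 55.976°, longitude -80.428°

Central angle δ = d/R = 0.261466 rad.
With φ₁ = 50.633° = 0.883713 rad and θ = 60° = 1.047198 rad:
Applying the spherical law of cosines for sides, sin φ₂ = sin φ₁ cos δ + cos φ₁ sin δ cos θ = 0.828803, so φ₂ = 55.976°.
Δλ = atan2( sin θ sin δ cos φ₁ , cos δ − sin φ₁ sin φ₂ ) = atan2(0.141994, 0.325265) = 0.411613 rad = 23.584°.
λ₂ = λ₁ + Δλ = -80.428°.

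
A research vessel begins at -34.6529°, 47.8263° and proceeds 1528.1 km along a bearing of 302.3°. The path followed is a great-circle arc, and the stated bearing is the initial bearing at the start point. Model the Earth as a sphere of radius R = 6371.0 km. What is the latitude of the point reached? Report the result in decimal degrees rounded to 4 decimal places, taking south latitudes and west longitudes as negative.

latitude -26.6093°

Central angle δ = d/R = 0.239852 rad.
Start latitude φ₁ = -0.604807 rad; initial bearing θ = 5.276130 rad.
sin φ₂ = sin φ₁ cos δ + cos φ₁ sin δ cos θ = (-0.568603)(0.971373) + (0.822612)(0.237559)(0.534352) = -0.447903
φ₂ = asin(-0.447903) = -0.464419 rad = -26.6093°.
Then Δλ = atan2(-0.165180, 0.716694) = -0.226520 rad, from sin θ sin δ cos φ₁ over cos δ − sin φ₁ sin φ₂.
λ₂ = 47.8263° + -12.9786° = 34.8477°.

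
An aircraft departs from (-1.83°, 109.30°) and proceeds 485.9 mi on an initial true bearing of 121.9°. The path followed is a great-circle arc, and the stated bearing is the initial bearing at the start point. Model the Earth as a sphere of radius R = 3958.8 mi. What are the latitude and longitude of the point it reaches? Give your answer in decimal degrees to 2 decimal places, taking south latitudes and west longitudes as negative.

δ = 485.9/3958.8 = 0.122739 rad (7.0324°).
Start latitude φ₁ = -0.031940 rad; initial bearing θ = 2.127556 rad.
sin φ₂ = sin φ₁ cos δ + cos φ₁ sin δ cos θ = (-0.031934)(0.992477) + (0.999490)(0.122431)(-0.528438) = -0.096358
φ₂ = asin(-0.096358) = -0.096508 rad = -5.53°.
Then Δλ = atan2(0.103888, 0.989400) = 0.104617 rad, from sin θ sin δ cos φ₁ over cos δ − sin φ₁ sin φ₂.
λ₂ = 109.30° + 5.99° = 115.29°.

latitude -5.53°, longitude 115.29°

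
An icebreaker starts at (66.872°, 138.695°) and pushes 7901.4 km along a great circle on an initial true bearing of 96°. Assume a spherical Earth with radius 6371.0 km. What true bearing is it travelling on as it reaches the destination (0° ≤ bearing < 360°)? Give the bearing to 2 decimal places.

δ = 7901.4/6371 = 1.240213 rad (71.0590°).
With φ₁ = 66.872° = 1.167137 rad and θ = 96° = 1.675516 rad:
Destination latitude: φ₂ = arcsin( sin φ₁ cos δ + cos φ₁ sin δ cos θ ) = arcsin(0.259672) = 15.051°.
Then Δλ = atan2(0.369483, 0.085792) = 1.342645 rad, from sin θ sin δ cos φ₁ over cos δ − sin φ₁ sin φ₂.
λ₂ = 138.695° + 76.928° = 215.623°, normalized to (−180°, 180°] → -144.377°.
The forward bearing on arrival equals the back-azimuth from the destination plus 180°.
Back-azimuth from P₂ (15.05°, -144.38°) to P₁ (66.87°, 138.69°), with Δλ' = λ₁ − λ₂ = 283.07°: atan2( sin Δλ' cos φ₁ , cos φ₂ sin φ₁ − sin φ₂ cos φ₁ cos Δλ' ) = 336.14°.
Final bearing = (336.14° + 180°) mod 360° = 156.14°.

final bearing 156.14°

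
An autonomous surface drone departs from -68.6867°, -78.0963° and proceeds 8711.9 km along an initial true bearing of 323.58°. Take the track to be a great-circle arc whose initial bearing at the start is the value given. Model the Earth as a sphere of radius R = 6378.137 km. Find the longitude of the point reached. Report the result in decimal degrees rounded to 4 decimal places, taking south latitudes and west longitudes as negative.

Central angle δ = d/R = 1.365900 rad.
With φ₁ = -68.6867° = -1.198809 rad and θ = 323.58° = 5.647536 rad:
sin φ₂ = sin φ₁ cos δ + cos φ₁ sin δ cos θ = (-0.931607)(0.203465) + (0.363467)(0.979082)(0.804687) = 0.096810
φ₂ = asin(0.096810) = 0.096962 rad = 5.5555°.
Then Δλ = atan2(-0.211277, 0.293654) = -0.623677 rad, from sin θ sin δ cos φ₁ over cos δ − sin φ₁ sin φ₂.
Hence λ₂ = -78.0963° + -35.7341° = -113.8304°.

longitude -113.8304°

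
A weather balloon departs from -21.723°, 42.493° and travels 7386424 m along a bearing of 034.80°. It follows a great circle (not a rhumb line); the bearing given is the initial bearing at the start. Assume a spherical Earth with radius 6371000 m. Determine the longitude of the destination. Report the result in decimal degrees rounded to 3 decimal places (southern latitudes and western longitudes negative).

longitude 81.316°

Angular distance δ = d/R = 7386424 / 6371000 = 1.159382 rad.
Converting: φ₁ = -0.379138 rad, θ = 0.607375 rad.
Destination latitude: φ₂ = arcsin( sin φ₁ cos δ + cos φ₁ sin δ cos θ ) = arcsin(0.551168) = 33.447°.
For the longitude increment, Δλ = atan2( sin θ sin δ cos φ₁, cos δ − sin φ₁ sin φ₂ ) = atan2(0.485943, 0.603904) = 38.823°.
λ₂ = 42.493° + 38.823° = 81.316°.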